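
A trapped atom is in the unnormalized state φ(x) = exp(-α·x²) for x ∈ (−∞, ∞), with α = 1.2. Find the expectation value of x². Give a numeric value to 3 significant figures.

⟨x²⟩ = ∫ x²·|φ|² dx / ∫|φ|² dx (integrals over the domain).
Gaussian moments: ∫x^(2j)·e^(−2αx²) dx = (2j−1)!!/(4α)^j · √(π/(2α)), odd powers integrate to 0; here √(π/(2α)) = 1.1441.
State is unnormalized: ∫|φ|² dx = 1.1441, and ∫φ*·x²·φ dx = 0.23836, so ⟨x²⟩ = 0.23836 / 1.1441.
⟨x²⟩ = 0.20833.

0.208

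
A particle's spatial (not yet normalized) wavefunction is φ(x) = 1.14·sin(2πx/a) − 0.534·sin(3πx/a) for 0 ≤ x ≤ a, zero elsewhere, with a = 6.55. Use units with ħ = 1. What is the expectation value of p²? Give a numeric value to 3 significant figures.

1.13

p² φ = −ħ² d²φ/dx²; ⟨p²⟩ = −ħ² ∫ φ*·φ'' dx / ∫|φ|² dx.
d²/dx² sin(jπx/a) = −(jπ/a)²·sin(jπx/a); on 0 ≤ x ≤ a, ∫sin²(jπx/a) dx = a/2 and ∫sin(jπx/a)·sin(lπx/a) dx = 0 for j ≠ l, so only diagonal terms survive in ∫|φ|² and ∫φ·φ″; ∫φ·φ′ dx = [φ²/2] between the walls = 0.
State is unnormalized: ∫|φ|² dx = 5.1901, and ∫φ*·(−ħ² φ'') dx = 5.8500, so ⟨p²⟩ = 5.8500 / 5.1901.
⟨p²⟩ = 1.1272.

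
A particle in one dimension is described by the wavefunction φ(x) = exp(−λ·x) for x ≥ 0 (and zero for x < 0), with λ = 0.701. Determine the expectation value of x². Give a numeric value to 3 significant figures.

⟨x²⟩ = ∫ x²·|φ|² dx / ∫|φ|² dx (integrals over the domain).
Every integrand reduces to terms xʲ·e^(−2λx) on [0, ∞); use ∫₀^∞ xʲ·e^(−2λx) dx = j!/(2λ)^(j+1).
State is unnormalized: ∫|φ|² dx = 0.71327, and ∫φ*·x²·φ dx = 0.72575, so ⟨x²⟩ = 0.72575 / 0.71327.
⟨x²⟩ = 1.0175.

1.02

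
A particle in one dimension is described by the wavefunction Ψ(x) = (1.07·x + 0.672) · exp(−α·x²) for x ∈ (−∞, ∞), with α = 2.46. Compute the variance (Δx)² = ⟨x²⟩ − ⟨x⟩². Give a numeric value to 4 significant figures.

Compute ⟨x⟩ and ⟨x²⟩ separately, then (Δx)² = ⟨x²⟩ − ⟨x⟩².
Expand each integrand as polynomial × e^(−2αx²) and use ∫x^(2j)·e^(−2αx²) dx = (2j−1)!!/(4α)^j · √(π/(2α)), odd powers → 0; here √(π/(2α)) = 0.79908.
Normalization: ∫|Ψ|² dx = 0.45383.
⟨x⟩ = 0.25733 and ⟨x²⟩ = 0.14327.
(Δx)² = 0.14327 − (0.25733)² = 0.077048.

0.07705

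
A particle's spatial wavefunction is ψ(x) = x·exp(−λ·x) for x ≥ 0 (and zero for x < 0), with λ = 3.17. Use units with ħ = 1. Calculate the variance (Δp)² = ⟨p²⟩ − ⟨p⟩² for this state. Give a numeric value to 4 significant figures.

Compute ⟨p⟩ and ⟨p²⟩ separately; (Δp)² = ⟨p²⟩ − ⟨p⟩².
Differentiate x·exp(−λ·x) with the product rule; every integrand then reduces to terms xʲ·e^(−2λx) on [0, ∞), with ∫₀^∞ xʲ·e^(−2λx) dx = j!/(2λ)^(j+1).
Normalization: ∫|ψ|² dx = 0.0078481.
⟨p⟩ = 0.0000 and ⟨p²⟩ = 10.049.
(Δp)² = 10.049 − (0.0000)² = 10.049.

10.05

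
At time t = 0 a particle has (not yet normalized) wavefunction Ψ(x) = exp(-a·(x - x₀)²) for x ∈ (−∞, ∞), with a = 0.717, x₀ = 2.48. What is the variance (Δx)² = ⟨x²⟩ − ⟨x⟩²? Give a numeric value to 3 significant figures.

0.349

Compute ⟨x⟩ and ⟨x²⟩ separately, then (Δx)² = ⟨x²⟩ − ⟨x⟩².
Gaussian moments (u = x − x₀): ∫u^(2j)·e^(−2au²) du = (2j−1)!!/(4a)^j · √(π/(2a)), odd powers integrate to 0; here √(π/(2a)) = 1.4801.
Normalization: ∫|Ψ|² dx = 1.4801.
⟨x⟩ = 2.4800 and ⟨x²⟩ = 6.4991.
(Δx)² = 6.4991 − (2.4800)² = 0.34868.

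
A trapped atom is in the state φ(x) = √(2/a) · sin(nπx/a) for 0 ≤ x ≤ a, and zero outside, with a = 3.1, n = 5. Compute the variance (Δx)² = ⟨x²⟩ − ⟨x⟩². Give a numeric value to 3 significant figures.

Compute ⟨x⟩ and ⟨x²⟩ separately, then (Δx)² = ⟨x²⟩ − ⟨x⟩².
With sin²θ = (1 − cos2θ)/2 on 0 ≤ x ≤ a: ∫sin²(nπx/a) dx = a/2, ∫x·sin²(nπx/a) dx = a²/4, ∫x²·sin²(nπx/a) dx = a³·(1/6 − 1/(4n²π²)); higher powers xᵏ the same way, integrating xᵏ·cos(2nπx/a) by parts.
⟨x⟩ = 1.5500 and ⟨x²⟩ = 3.1839.
(Δx)² = 3.1839 − (1.5500)² = 0.78136.

0.781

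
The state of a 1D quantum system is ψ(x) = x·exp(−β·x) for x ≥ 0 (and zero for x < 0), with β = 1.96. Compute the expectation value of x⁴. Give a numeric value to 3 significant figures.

1.52

⟨x⁴⟩ = ∫ x⁴·|ψ|² dx / ∫|ψ|² dx (integrals over the domain).
Every integrand reduces to terms xʲ·e^(−2βx) on [0, ∞); use ∫₀^∞ xʲ·e^(−2βx) dx = j!/(2β)^(j+1).
State is unnormalized: ∫|ψ|² dx = 0.033203, and ∫ψ*·x⁴·ψ dx = 0.050621, so ⟨x⁴⟩ = 0.050621 / 0.033203.
⟨x⁴⟩ = 1.5246.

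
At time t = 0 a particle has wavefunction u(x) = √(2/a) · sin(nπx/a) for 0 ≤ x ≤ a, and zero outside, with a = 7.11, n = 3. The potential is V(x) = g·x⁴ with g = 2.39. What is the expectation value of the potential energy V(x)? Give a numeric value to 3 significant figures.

1.15e+03

⟨V⟩ = ∫ V(x)·|u|² dx.
With sin²θ = (1 − cos2θ)/2 on 0 ≤ x ≤ a: ∫sin²(nπx/a) dx = a/2, ∫x·sin²(nπx/a) dx = a²/4, ∫x²·sin²(nπx/a) dx = a³·(1/6 − 1/(4n²π²)); higher powers xᵏ the same way, integrating xᵏ·cos(2nπx/a) by parts.
⟨V⟩ = 1153.9.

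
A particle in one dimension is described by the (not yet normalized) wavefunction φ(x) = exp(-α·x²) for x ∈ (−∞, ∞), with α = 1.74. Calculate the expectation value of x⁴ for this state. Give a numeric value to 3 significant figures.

⟨x⁴⟩ = ∫ x⁴·|φ|² dx / ∫|φ|² dx (integrals over the domain).
Gaussian moments: ∫x^(2j)·e^(−2αx²) dx = (2j−1)!!/(4α)^j · √(π/(2α)), odd powers integrate to 0; here √(π/(2α)) = 0.95013.
State is unnormalized: ∫|φ|² dx = 0.95013, and ∫φ*·x⁴·φ dx = 0.058842, so ⟨x⁴⟩ = 0.058842 / 0.95013.
⟨x⁴⟩ = 0.061930.

0.0619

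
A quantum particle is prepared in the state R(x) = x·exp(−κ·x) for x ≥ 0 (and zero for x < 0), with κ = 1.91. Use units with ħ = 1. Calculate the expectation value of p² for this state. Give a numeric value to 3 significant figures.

3.65

p² R = −ħ² d²R/dx²; ⟨p²⟩ = −ħ² ∫ R*·R'' dx / ∫|R|² dx.
Differentiate x·exp(−κ·x) with the product rule; every integrand then reduces to terms xʲ·e^(−2κx) on [0, ∞), with ∫₀^∞ xʲ·e^(−2κx) dx = j!/(2κ)^(j+1).
State is unnormalized: ∫|R|² dx = 0.035879, and ∫R*·(−ħ² R'') dx = 0.13089, so ⟨p²⟩ = 0.13089 / 0.035879.
⟨p²⟩ = 3.6481.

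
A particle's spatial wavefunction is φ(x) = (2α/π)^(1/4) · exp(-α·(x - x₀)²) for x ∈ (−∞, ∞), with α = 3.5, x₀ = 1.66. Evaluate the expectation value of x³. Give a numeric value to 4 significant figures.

4.930

⟨x³⟩ = ∫ x³·|φ|² dx (integrals over the domain).
Gaussian moments (u = x − x₀): ∫u^(2j)·e^(−2αu²) du = (2j−1)!!/(4α)^j · √(π/(2α)), odd powers integrate to 0; here √(π/(2α)) = 0.66992.
⟨x³⟩ = 4.9300.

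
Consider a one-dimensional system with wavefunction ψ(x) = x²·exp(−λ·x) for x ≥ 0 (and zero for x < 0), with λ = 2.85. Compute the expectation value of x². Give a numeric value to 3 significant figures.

0.923

⟨x²⟩ = ∫ x²·|ψ|² dx / ∫|ψ|² dx (integrals over the domain).
Every integrand reduces to terms xʲ·e^(−2λx) on [0, ∞); use ∫₀^∞ xʲ·e^(−2λx) dx = j!/(2λ)^(j+1).
State is unnormalized: ∫|ψ|² dx = 0.0039888, and ∫ψ*·x²·ψ dx = 0.0036831, so ⟨x²⟩ = 0.0036831 / 0.0039888.
⟨x²⟩ = 0.92336.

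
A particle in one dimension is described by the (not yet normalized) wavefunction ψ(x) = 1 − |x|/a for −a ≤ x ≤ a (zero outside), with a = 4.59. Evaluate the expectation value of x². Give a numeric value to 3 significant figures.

⟨x²⟩ = ∫ x²·|ψ|² dx / ∫|ψ|² dx (integrals over the domain).
ψ is even, so ∫ over [−a, a] = 2∫₀ᵃ with ψ = 1 − x/a there: ∫₀ᵃ (1 − x/a)² dx = a/3, ∫₀ᵃ x²(1 − x/a)² dx = a³/30, ∫₀ᵃ x⁴(1 − x/a)² dx = a⁵/105.
State is unnormalized: ∫|ψ|² dx = 3.0600, and ∫ψ*·x²·ψ dx = 6.4468, so ⟨x²⟩ = 6.4468 / 3.0600.
⟨x²⟩ = 2.1068.

2.11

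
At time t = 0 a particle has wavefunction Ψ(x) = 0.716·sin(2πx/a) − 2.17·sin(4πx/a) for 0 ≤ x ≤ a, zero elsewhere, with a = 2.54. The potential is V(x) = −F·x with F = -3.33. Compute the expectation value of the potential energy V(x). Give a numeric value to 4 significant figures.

4.229

⟨V⟩ = ∫ V(x)·|Ψ|² dx / ∫|Ψ|² dx.
On 0 ≤ x ≤ a (j ≠ l): ∫sin²(jπx/a) dx = a/2, ∫sin(jπx/a)·sin(lπx/a) dx = 0; diagonal moments ∫x·sin²(jπx/a) dx = a²/4, ∫x²·sin²(jπx/a) dx = a³·(1/6 − 1/(4j²π²)); cross terms ∫x·sin(jπx/a)·sin(lπx/a) dx = 0 for j + l even and −4jla²/(π²(j² − l²)²) for j + l odd, ∫x²·sin(jπx/a)·sin(lπx/a) dx = (−1)^(j+l)·4jla³/(π²(j² − l²)²); higher powers the same way via product-to-sum and parts.
State is unnormalized: ∫|Ψ|² dx = 6.6314, and ∫Ψ*·V(x)·Ψ dx = 28.045, so ⟨V⟩ = 28.045 / 6.6314.
⟨V⟩ = 4.2291.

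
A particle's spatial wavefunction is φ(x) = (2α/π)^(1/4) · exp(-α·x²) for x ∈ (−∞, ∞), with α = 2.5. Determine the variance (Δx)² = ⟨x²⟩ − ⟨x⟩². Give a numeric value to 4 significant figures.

0.1000

Compute ⟨x⟩ and ⟨x²⟩ separately, then (Δx)² = ⟨x²⟩ − ⟨x⟩².
Gaussian moments: ∫x^(2j)·e^(−2αx²) dx = (2j−1)!!/(4α)^j · √(π/(2α)), odd powers integrate to 0; here √(π/(2α)) = 0.79267.
⟨x⟩ = 0.0000 and ⟨x²⟩ = 0.10000.
(Δx)² = 0.10000 − (0.0000)² = 0.10000.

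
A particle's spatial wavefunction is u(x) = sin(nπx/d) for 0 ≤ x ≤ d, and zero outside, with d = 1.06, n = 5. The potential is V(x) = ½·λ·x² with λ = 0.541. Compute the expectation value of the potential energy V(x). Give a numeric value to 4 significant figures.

⟨V⟩ = ∫ V(x)·|u|² dx / ∫|u|² dx.
With sin²θ = (1 − cos2θ)/2 on 0 ≤ x ≤ d: ∫sin²(nπx/d) dx = d/2, ∫x·sin²(nπx/d) dx = d²/4, ∫x²·sin²(nπx/d) dx = d³·(1/6 − 1/(4n²π²)); higher powers xᵏ the same way, integrating xᵏ·cos(2nπx/d) by parts.
State is unnormalized: ∫|u|² dx = 0.53000, and ∫u*·V(x)·u dx = 0.053369, so ⟨V⟩ = 0.053369 / 0.53000.
⟨V⟩ = 0.10070.

0.1007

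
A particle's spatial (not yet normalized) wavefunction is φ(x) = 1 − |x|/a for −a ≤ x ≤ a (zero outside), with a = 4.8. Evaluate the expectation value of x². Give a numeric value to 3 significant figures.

2.30

⟨x²⟩ = ∫ x²·|φ|² dx / ∫|φ|² dx (integrals over the domain).
φ is even, so ∫ over [−a, a] = 2∫₀ᵃ with φ = 1 − x/a there: ∫₀ᵃ (1 − x/a)² dx = a/3, ∫₀ᵃ x²(1 − x/a)² dx = a³/30, ∫₀ᵃ x⁴(1 − x/a)² dx = a⁵/105.
State is unnormalized: ∫|φ|² dx = 3.2000, and ∫φ*·x²·φ dx = 7.3728, so ⟨x²⟩ = 7.3728 / 3.2000.
⟨x²⟩ = 2.3040.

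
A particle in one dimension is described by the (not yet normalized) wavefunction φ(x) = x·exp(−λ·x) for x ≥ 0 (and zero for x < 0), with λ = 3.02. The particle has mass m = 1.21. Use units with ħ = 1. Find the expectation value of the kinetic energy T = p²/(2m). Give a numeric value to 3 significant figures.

3.77

T = −(ħ²/2m) d²/dx², so ⟨T⟩ = −(ħ²/2m) ∫ φ*·φ'' dx / ∫|φ|² dx; with m = 1.21.
Differentiate x·exp(−λ·x) with the product rule; every integrand then reduces to terms xʲ·e^(−2λx) on [0, ∞), with ∫₀^∞ xʲ·e^(−2λx) dx = j!/(2λ)^(j+1).
State is unnormalized: ∫|φ|² dx = 0.0090765, and ∫φ*·(−ħ²/2m · φ'') dx = 0.034207, so ⟨T⟩ = 0.034207 / 0.0090765.
⟨T⟩ = 3.7688.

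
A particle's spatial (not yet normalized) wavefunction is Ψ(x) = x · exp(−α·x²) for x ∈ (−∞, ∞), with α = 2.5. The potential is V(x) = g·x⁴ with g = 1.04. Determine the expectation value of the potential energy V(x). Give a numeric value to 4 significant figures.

⟨V⟩ = ∫ V(x)·|Ψ|² dx / ∫|Ψ|² dx.
Expand each integrand as polynomial × e^(−2αx²) and use ∫x^(2j)·e^(−2αx²) dx = (2j−1)!!/(4α)^j · √(π/(2α)), odd powers → 0; here √(π/(2α)) = 0.79267.
State is unnormalized: ∫|Ψ|² dx = 0.079267, and ∫Ψ*·V(x)·Ψ dx = 0.012366, so ⟨V⟩ = 0.012366 / 0.079267.
⟨V⟩ = 0.15600.

0.1560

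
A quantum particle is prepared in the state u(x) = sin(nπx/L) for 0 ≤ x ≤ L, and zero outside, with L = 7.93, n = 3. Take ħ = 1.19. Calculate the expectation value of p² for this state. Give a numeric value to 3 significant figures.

2.00

p² u = −ħ² d²u/dx²; ⟨p²⟩ = −ħ² ∫ u*·u'' dx / ∫|u|² dx.
d/dx sin(nπx/L) = (nπ/L)·cos(nπx/L) and d²/dx² sin(nπx/L) = −(nπ/L)²·sin(nπx/L); on 0 ≤ x ≤ L, ∫sin²(nπx/L) dx = L/2 and ∫sin(nπx/L)·cos(nπx/L) dx = 0.
State is unnormalized: ∫|u|² dx = 3.9650, and ∫u*·(−ħ² u'') dx = 7.9311, so ⟨p²⟩ = 7.9311 / 3.9650.
⟨p²⟩ = 2.0003.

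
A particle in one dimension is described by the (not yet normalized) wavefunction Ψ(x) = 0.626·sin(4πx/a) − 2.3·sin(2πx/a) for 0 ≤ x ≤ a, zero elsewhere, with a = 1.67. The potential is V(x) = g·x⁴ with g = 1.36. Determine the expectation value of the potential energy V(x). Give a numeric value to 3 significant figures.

1.47

⟨V⟩ = ∫ V(x)·|Ψ|² dx / ∫|Ψ|² dx.
On 0 ≤ x ≤ a (j ≠ l): ∫sin²(jπx/a) dx = a/2, ∫sin(jπx/a)·sin(lπx/a) dx = 0; diagonal moments ∫x·sin²(jπx/a) dx = a²/4, ∫x²·sin²(jπx/a) dx = a³·(1/6 − 1/(4j²π²)); cross terms ∫x·sin(jπx/a)·sin(lπx/a) dx = 0 for j + l even and −4jla²/(π²(j² − l²)²) for j + l odd, ∫x²·sin(jπx/a)·sin(lπx/a) dx = (−1)^(j+l)·4jla³/(π²(j² − l²)²); higher powers the same way via product-to-sum and parts.
State is unnormalized: ∫|Ψ|² dx = 4.7444, and ∫Ψ*·V(x)·Ψ dx = 6.9730, so ⟨V⟩ = 6.9730 / 4.7444.
⟨V⟩ = 1.4697.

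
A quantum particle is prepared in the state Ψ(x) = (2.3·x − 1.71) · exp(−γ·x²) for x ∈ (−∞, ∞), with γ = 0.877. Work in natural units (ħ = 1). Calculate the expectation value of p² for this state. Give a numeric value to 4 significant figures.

1.474

p² Ψ = −ħ² d²Ψ/dx²; ⟨p²⟩ = −ħ² ∫ Ψ*·Ψ'' dx / ∫|Ψ|² dx.
Expand each integrand as polynomial × e^(−2γx²) and use ∫x^(2j)·e^(−2γx²) dx = (2j−1)!!/(4γ)^j · √(π/(2γ)), odd powers → 0; here √(π/(2γ)) = 1.3383. Differentiate with the product rule, d/dx e^(−γx²) = −2γx·e^(−γx²).
State is unnormalized: ∫|Ψ|² dx = 5.9315, and ∫Ψ*·(−ħ² Ψ'') dx = 8.7418, so ⟨p²⟩ = 8.7418 / 5.9315.
⟨p²⟩ = 1.4738.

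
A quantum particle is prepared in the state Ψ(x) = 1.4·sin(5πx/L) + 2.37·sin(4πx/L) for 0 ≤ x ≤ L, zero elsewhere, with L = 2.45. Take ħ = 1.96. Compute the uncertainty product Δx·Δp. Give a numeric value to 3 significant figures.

5.88

Δx = √(⟨x²⟩−⟨x⟩²), Δp = √(⟨p²⟩−⟨p⟩²).
On 0 ≤ x ≤ L (j ≠ l): ∫sin²(jπx/L) dx = L/2, ∫sin(jπx/L)·sin(lπx/L) dx = 0; diagonal moments ∫x·sin²(jπx/L) dx = L²/4, ∫x²·sin²(jπx/L) dx = L³·(1/6 − 1/(4j²π²)); cross terms ∫x·sin(jπx/L)·sin(lπx/L) dx = 0 for j + l even and −4jlL²/(π²(j² − l²)²) for j + l odd, ∫x²·sin(jπx/L)·sin(lπx/L) dx = (−1)^(j+l)·4jlL³/(π²(j² − l²)²); higher powers the same way via product-to-sum and parts. d²/dx² sin(jπx/L) = −(jπ/L)²·sin(jπx/L); on 0 ≤ x ≤ L, ∫sin²(jπx/L) dx = L/2 and ∫sin(jπx/L)·sin(lπx/L) dx = 0 for j ≠ l, so only diagonal terms survive in ∫|Ψ|² and ∫Ψ·Ψ″; ∫Ψ·Ψ′ dx = [Ψ²/2] between the walls = 0.
Normalization: ∫|Ψ|² dx = 9.2817.
⟨x⟩ = 0.79555, ⟨x²⟩ = 0.93144 ⇒ Δx = 0.54639.
⟨p⟩ = 0.0000, ⟨p²⟩ = 115.77 ⇒ Δp = 10.760.
Δx·Δp = 5.8790.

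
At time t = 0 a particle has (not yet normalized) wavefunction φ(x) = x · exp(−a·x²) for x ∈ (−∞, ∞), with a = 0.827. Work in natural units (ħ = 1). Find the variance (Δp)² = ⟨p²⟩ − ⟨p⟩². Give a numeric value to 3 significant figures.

Compute ⟨p⟩ and ⟨p²⟩ separately; (Δp)² = ⟨p²⟩ − ⟨p⟩².
Expand each integrand as polynomial × e^(−2ax²) and use ∫x^(2j)·e^(−2ax²) dx = (2j−1)!!/(4a)^j · √(π/(2a)), odd powers → 0; here √(π/(2a)) = 1.3782. Differentiate with the product rule, d/dx e^(−ax²) = −2ax·e^(−ax²).
Normalization: ∫|φ|² dx = 0.41662.
⟨p⟩ = 0.0000 and ⟨p²⟩ = 2.4810.
(Δp)² = 2.4810 − (0.0000)² = 2.4810.

2.48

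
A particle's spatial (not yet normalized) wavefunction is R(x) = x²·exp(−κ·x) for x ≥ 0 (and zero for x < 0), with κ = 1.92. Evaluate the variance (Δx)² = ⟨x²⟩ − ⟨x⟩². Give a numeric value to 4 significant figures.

0.3391

Compute ⟨x⟩ and ⟨x²⟩ separately, then (Δx)² = ⟨x²⟩ − ⟨x⟩².
Every integrand reduces to terms xʲ·e^(−2κx) on [0, ∞); use ∫₀^∞ xʲ·e^(−2κx) dx = j!/(2κ)^(j+1).
Normalization: ∫|R|² dx = 0.028745.
⟨x⟩ = 1.3021 and ⟨x²⟩ = 2.0345.
(Δx)² = 2.0345 − (1.3021)² = 0.33908.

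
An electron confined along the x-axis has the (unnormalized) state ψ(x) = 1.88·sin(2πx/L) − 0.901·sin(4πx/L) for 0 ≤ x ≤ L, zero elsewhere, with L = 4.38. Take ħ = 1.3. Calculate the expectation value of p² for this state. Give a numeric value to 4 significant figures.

p² ψ = −ħ² d²ψ/dx²; ⟨p²⟩ = −ħ² ∫ ψ*·ψ'' dx / ∫|ψ|² dx.
d²/dx² sin(jπx/L) = −(jπ/L)²·sin(jπx/L); on 0 ≤ x ≤ L, ∫sin²(jπx/L) dx = L/2 and ∫sin(jπx/L)·sin(lπx/L) dx = 0 for j ≠ l, so only diagonal terms survive in ∫|ψ|² and ∫ψ·ψ″; ∫ψ·ψ′ dx = [ψ²/2] between the walls = 0.
State is unnormalized: ∫|ψ|² dx = 9.5182, and ∫ψ*·(−ħ² ψ'') dx = 51.651, so ⟨p²⟩ = 51.651 / 9.5182.
⟨p²⟩ = 5.4265.

5.427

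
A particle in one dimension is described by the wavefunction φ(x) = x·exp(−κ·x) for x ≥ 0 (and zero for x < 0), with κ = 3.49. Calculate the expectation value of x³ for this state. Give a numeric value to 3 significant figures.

⟨x³⟩ = ∫ x³·|φ|² dx / ∫|φ|² dx (integrals over the domain).
Every integrand reduces to terms xʲ·e^(−2κx) on [0, ∞); use ∫₀^∞ xʲ·e^(−2κx) dx = j!/(2κ)^(j+1).
State is unnormalized: ∫|φ|² dx = 0.0058812, and ∫φ*·x³·φ dx = 0.0010376, so ⟨x³⟩ = 0.0010376 / 0.0058812.
⟨x³⟩ = 0.17644.

0.176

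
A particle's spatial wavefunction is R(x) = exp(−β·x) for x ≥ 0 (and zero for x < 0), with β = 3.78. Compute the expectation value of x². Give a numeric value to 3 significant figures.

0.0350

⟨x²⟩ = ∫ x²·|R|² dx / ∫|R|² dx (integrals over the domain).
Every integrand reduces to terms xʲ·e^(−2βx) on [0, ∞); use ∫₀^∞ xʲ·e^(−2βx) dx = j!/(2β)^(j+1).
State is unnormalized: ∫|R|² dx = 0.13228, and ∫R*·x²·R dx = 0.0046288, so ⟨x²⟩ = 0.0046288 / 0.13228.
⟨x²⟩ = 0.034993.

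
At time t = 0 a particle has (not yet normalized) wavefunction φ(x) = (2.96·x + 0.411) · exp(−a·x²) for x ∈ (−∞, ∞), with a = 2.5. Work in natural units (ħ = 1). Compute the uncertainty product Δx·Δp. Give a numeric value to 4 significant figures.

Δx = √(⟨x²⟩−⟨x⟩²), Δp = √(⟨p²⟩−⟨p⟩²).
Expand each integrand as polynomial × e^(−2ax²) and use ∫x^(2j)·e^(−2ax²) dx = (2j−1)!!/(4a)^j · √(π/(2a)), odd powers → 0; here √(π/(2a)) = 0.79267. Differentiate with the product rule, d/dx e^(−ax²) = −2ax·e^(−ax²).
Normalization: ∫|φ|² dx = 0.82840.
⟨x⟩ = 0.23282, ⟨x²⟩ = 0.26767 ⇒ Δx = 0.46203.
⟨p⟩ = 0.0000, ⟨p²⟩ = 6.6918 ⇒ Δp = 2.5869.
Δx·Δp = 1.1952.

1.195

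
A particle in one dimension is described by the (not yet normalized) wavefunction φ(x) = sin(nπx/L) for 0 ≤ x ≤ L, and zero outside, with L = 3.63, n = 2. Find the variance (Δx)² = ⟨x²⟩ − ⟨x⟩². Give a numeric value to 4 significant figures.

Compute ⟨x⟩ and ⟨x²⟩ separately, then (Δx)² = ⟨x²⟩ − ⟨x⟩².
With sin²θ = (1 − cos2θ)/2 on 0 ≤ x ≤ L: ∫sin²(nπx/L) dx = L/2, ∫x·sin²(nπx/L) dx = L²/4, ∫x²·sin²(nπx/L) dx = L³·(1/6 − 1/(4n²π²)); higher powers xᵏ the same way, integrating xᵏ·cos(2nπx/L) by parts.
Normalization: ∫|φ|² dx = 1.8150.
⟨x⟩ = 1.8150 and ⟨x²⟩ = 4.2254.
(Δx)² = 4.2254 − (1.8150)² = 0.93119.

0.9312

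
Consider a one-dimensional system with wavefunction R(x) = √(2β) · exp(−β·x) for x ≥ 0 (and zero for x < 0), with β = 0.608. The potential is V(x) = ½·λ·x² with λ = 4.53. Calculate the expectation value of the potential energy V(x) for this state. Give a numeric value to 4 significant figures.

3.064

⟨V⟩ = ∫ V(x)·|R|² dx.
Every integrand reduces to terms xʲ·e^(−2βx) on [0, ∞); use ∫₀^∞ xʲ·e^(−2βx) dx = j!/(2β)^(j+1).
⟨V⟩ = 3.0636.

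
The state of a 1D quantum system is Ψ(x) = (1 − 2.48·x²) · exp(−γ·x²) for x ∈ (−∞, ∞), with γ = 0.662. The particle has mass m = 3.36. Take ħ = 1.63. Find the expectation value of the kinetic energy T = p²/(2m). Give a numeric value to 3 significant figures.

1.34

T = −(ħ²/2m) d²/dx², so ⟨T⟩ = −(ħ²/2m) ∫ Ψ*·Ψ'' dx / ∫|Ψ|² dx; with m = 3.36.
Expand each integrand as polynomial × e^(−2γx²) and use ∫x^(2j)·e^(−2γx²) dx = (2j−1)!!/(4γ)^j · √(π/(2γ)), odd powers → 0; here √(π/(2γ)) = 1.5404. Differentiate with the product rule, d/dx e^(−γx²) = −2γx·e^(−γx²).
State is unnormalized: ∫|Ψ|² dx = 2.7085, and ∫Ψ*·(−ħ²/2m · Ψ'') dx = 3.6339, so ⟨T⟩ = 3.6339 / 2.7085.
⟨T⟩ = 1.3417.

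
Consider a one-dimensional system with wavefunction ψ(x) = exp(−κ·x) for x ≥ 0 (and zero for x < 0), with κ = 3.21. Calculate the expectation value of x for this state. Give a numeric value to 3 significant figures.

0.156

⟨x⟩ = ∫ x·|ψ|² dx / ∫|ψ|² dx (integrals over the domain).
Every integrand reduces to terms xʲ·e^(−2κx) on [0, ∞); use ∫₀^∞ xʲ·e^(−2κx) dx = j!/(2κ)^(j+1).
State is unnormalized: ∫|ψ|² dx = 0.15576, and ∫ψ*·x·ψ dx = 0.024262, so ⟨x⟩ = 0.024262 / 0.15576.
⟨x⟩ = 0.15576.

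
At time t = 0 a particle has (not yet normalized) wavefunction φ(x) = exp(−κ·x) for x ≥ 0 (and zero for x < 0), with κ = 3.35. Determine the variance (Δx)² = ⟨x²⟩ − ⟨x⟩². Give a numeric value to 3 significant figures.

Compute ⟨x⟩ and ⟨x²⟩ separately, then (Δx)² = ⟨x²⟩ − ⟨x⟩².
Every integrand reduces to terms xʲ·e^(−2κx) on [0, ∞); use ∫₀^∞ xʲ·e^(−2κx) dx = j!/(2κ)^(j+1).
Normalization: ∫|φ|² dx = 0.14925.
⟨x⟩ = 0.14925 and ⟨x²⟩ = 0.044553.
(Δx)² = 0.044553 − (0.14925)² = 0.022277.

0.0223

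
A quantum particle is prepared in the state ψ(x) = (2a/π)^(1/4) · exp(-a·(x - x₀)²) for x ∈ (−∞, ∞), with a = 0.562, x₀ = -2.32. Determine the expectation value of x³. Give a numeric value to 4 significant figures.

-15.58

⟨x³⟩ = ∫ x³·|ψ|² dx (integrals over the domain).
Gaussian moments (u = x − x₀): ∫u^(2j)·e^(−2au²) du = (2j−1)!!/(4a)^j · √(π/(2a)), odd powers integrate to 0; here √(π/(2a)) = 1.6718.
⟨x³⟩ = -15.583.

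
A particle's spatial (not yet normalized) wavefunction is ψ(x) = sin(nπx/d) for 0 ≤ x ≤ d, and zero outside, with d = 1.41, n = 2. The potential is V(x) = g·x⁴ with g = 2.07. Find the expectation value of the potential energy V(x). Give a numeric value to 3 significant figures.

1.44

⟨V⟩ = ∫ V(x)·|ψ|² dx / ∫|ψ|² dx.
With sin²θ = (1 − cos2θ)/2 on 0 ≤ x ≤ d: ∫sin²(nπx/d) dx = d/2, ∫x·sin²(nπx/d) dx = d²/4, ∫x²·sin²(nπx/d) dx = d³·(1/6 − 1/(4n²π²)); higher powers xᵏ the same way, integrating xᵏ·cos(2nπx/d) by parts.
State is unnormalized: ∫|ψ|² dx = 0.70500, and ∫ψ*·V(x)·ψ dx = 1.0131, so ⟨V⟩ = 1.0131 / 0.70500.
⟨V⟩ = 1.4370.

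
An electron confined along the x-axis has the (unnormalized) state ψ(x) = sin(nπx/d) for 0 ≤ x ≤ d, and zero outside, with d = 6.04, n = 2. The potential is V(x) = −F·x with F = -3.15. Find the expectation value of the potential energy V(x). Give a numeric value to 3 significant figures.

9.51

⟨V⟩ = ∫ V(x)·|ψ|² dx / ∫|ψ|² dx.
With sin²θ = (1 − cos2θ)/2 on 0 ≤ x ≤ d: ∫sin²(nπx/d) dx = d/2, ∫x·sin²(nπx/d) dx = d²/4, ∫x²·sin²(nπx/d) dx = d³·(1/6 − 1/(4n²π²)); higher powers xᵏ the same way, integrating xᵏ·cos(2nπx/d) by parts.
State is unnormalized: ∫|ψ|² dx = 3.0200, and ∫ψ*·V(x)·ψ dx = 28.729, so ⟨V⟩ = 28.729 / 3.0200.
⟨V⟩ = 9.5130.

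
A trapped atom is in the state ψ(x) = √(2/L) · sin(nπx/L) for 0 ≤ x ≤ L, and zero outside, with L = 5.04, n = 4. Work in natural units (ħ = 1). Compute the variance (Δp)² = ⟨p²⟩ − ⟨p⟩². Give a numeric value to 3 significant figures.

6.22

Compute ⟨p⟩ and ⟨p²⟩ separately; (Δp)² = ⟨p²⟩ − ⟨p⟩².
d/dx sin(nπx/L) = (nπ/L)·cos(nπx/L) and d²/dx² sin(nπx/L) = −(nπ/L)²·sin(nπx/L); on 0 ≤ x ≤ L, ∫sin²(nπx/L) dx = L/2 and ∫sin(nπx/L)·cos(nπx/L) dx = 0.
⟨p⟩ = 0.0000 and ⟨p²⟩ = 6.2167.
(Δp)² = 6.2167 − (0.0000)² = 6.2167.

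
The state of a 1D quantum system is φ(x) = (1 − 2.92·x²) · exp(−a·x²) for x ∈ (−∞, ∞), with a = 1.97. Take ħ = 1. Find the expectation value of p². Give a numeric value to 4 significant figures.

p² φ = −ħ² d²φ/dx²; ⟨p²⟩ = −ħ² ∫ φ*·φ'' dx / ∫|φ|² dx.
Expand each integrand as polynomial × e^(−2ax²) and use ∫x^(2j)·e^(−2ax²) dx = (2j−1)!!/(4a)^j · √(π/(2a)), odd powers → 0; here √(π/(2a)) = 0.89295. Differentiate with the product rule, d/dx e^(−ax²) = −2ax·e^(−ax²).
State is unnormalized: ∫|φ|² dx = 0.59901, and ∫φ*·(−ħ² φ'') dx = 4.7537, so ⟨p²⟩ = 4.7537 / 0.59901.
⟨p²⟩ = 7.9358.

7.936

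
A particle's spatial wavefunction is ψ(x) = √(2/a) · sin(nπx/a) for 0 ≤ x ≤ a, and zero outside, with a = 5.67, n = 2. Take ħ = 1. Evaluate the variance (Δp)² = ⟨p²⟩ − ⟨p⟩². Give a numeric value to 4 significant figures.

Compute ⟨p⟩ and ⟨p²⟩ separately; (Δp)² = ⟨p²⟩ − ⟨p⟩².
d/dx sin(nπx/a) = (nπ/a)·cos(nπx/a) and d²/dx² sin(nπx/a) = −(nπ/a)²·sin(nπx/a); on 0 ≤ x ≤ a, ∫sin²(nπx/a) dx = a/2 and ∫sin(nπx/a)·cos(nπx/a) dx = 0.
⟨p⟩ = 0.0000 and ⟨p²⟩ = 1.2280.
(Δp)² = 1.2280 − (0.0000)² = 1.2280.

1.228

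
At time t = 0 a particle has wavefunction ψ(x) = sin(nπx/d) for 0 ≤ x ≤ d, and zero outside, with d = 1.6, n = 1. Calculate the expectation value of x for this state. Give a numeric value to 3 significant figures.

0.800

⟨x⟩ = ∫ x·|ψ|² dx / ∫|ψ|² dx (integrals over the domain).
With sin²θ = (1 − cos2θ)/2 on 0 ≤ x ≤ d: ∫sin²(nπx/d) dx = d/2, ∫x·sin²(nπx/d) dx = d²/4, ∫x²·sin²(nπx/d) dx = d³·(1/6 − 1/(4n²π²)); higher powers xᵏ the same way, integrating xᵏ·cos(2nπx/d) by parts.
State is unnormalized: ∫|ψ|² dx = 0.80000, and ∫ψ*·x·ψ dx = 0.64000, so ⟨x⟩ = 0.64000 / 0.80000.
⟨x⟩ = 0.80000.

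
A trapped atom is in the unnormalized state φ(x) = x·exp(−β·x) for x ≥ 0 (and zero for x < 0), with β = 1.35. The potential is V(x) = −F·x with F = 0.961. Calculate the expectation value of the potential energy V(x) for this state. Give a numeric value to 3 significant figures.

-1.07

⟨V⟩ = ∫ V(x)·|φ|² dx / ∫|φ|² dx.
Every integrand reduces to terms xʲ·e^(−2βx) on [0, ∞); use ∫₀^∞ xʲ·e^(−2βx) dx = j!/(2β)^(j+1).
State is unnormalized: ∫|φ|² dx = 0.10161, and ∫φ*·V(x)·φ dx = -0.10850, so ⟨V⟩ = -0.10850 / 0.10161.
⟨V⟩ = -1.0678.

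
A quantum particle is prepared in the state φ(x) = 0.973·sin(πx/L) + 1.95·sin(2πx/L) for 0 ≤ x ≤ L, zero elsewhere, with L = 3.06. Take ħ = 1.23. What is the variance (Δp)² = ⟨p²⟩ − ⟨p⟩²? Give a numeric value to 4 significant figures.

Compute ⟨p⟩ and ⟨p²⟩ separately; (Δp)² = ⟨p²⟩ − ⟨p⟩².
d²/dx² sin(jπx/L) = −(jπ/L)²·sin(jπx/L); on 0 ≤ x ≤ L, ∫sin²(jπx/L) dx = L/2 and ∫sin(jπx/L)·sin(lπx/L) dx = 0 for j ≠ l, so only diagonal terms survive in ∫|φ|² and ∫φ·φ″; ∫φ·φ′ dx = [φ²/2] between the walls = 0.
Normalization: ∫|φ|² dx = 7.2663.
⟨p⟩ = 0.0000 and ⟨p²⟩ = 5.4250.
(Δp)² = 5.4250 − (0.0000)² = 5.4250.

5.425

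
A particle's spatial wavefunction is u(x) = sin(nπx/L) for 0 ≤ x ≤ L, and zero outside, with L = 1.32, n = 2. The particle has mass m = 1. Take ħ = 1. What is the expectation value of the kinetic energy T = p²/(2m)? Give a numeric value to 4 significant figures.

T = −(ħ²/2m) d²/dx², so ⟨T⟩ = −(ħ²/2m) ∫ u*·u'' dx / ∫|u|² dx; with m = 1.
d/dx sin(nπx/L) = (nπ/L)·cos(nπx/L) and d²/dx² sin(nπx/L) = −(nπ/L)²·sin(nπx/L); on 0 ≤ x ≤ L, ∫sin²(nπx/L) dx = L/2 and ∫sin(nπx/L)·cos(nπx/L) dx = 0.
State is unnormalized: ∫|u|² dx = 0.66000, and ∫u*·(−ħ²/2m · u'') dx = 7.4770, so ⟨T⟩ = 7.4770 / 0.66000.
⟨T⟩ = 11.329.

11.33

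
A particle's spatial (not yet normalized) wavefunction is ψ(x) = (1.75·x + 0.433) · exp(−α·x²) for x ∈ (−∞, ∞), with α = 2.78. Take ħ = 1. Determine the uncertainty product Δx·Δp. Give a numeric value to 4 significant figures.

0.8193

Δx = √(⟨x²⟩−⟨x⟩²), Δp = √(⟨p²⟩−⟨p⟩²).
Expand each integrand as polynomial × e^(−2αx²) and use ∫x^(2j)·e^(−2αx²) dx = (2j−1)!!/(4α)^j · √(π/(2α)), odd powers → 0; here √(π/(2α)) = 0.75169. Differentiate with the product rule, d/dx e^(−αx²) = −2αx·e^(−αx²).
Normalization: ∫|ψ|² dx = 0.34795.
⟨x⟩ = 0.29442, ⟨x²⟩ = 0.19694 ⇒ Δx = 0.33204.
⟨p⟩ = 0.0000, ⟨p²⟩ = 6.0880 ⇒ Δp = 2.4674.
Δx·Δp = 0.81927.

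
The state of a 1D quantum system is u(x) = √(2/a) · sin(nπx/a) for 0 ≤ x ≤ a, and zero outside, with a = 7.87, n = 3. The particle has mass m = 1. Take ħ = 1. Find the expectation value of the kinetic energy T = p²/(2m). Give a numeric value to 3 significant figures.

T = −(ħ²/2m) d²/dx², so ⟨T⟩ = −(ħ²/2m) ∫ u*·u'' dx; with m = 1.
d/dx sin(nπx/a) = (nπ/a)·cos(nπx/a) and d²/dx² sin(nπx/a) = −(nπ/a)²·sin(nπx/a); on 0 ≤ x ≤ a, ∫sin²(nπx/a) dx = a/2 and ∫sin(nπx/a)·cos(nπx/a) dx = 0.
⟨T⟩ = 0.71707.

0.717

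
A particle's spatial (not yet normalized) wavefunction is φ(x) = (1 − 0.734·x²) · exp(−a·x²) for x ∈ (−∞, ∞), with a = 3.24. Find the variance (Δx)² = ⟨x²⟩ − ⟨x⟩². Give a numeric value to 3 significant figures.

Compute ⟨x⟩ and ⟨x²⟩ separately, then (Δx)² = ⟨x²⟩ − ⟨x⟩².
Expand each integrand as polynomial × e^(−2ax²) and use ∫x^(2j)·e^(−2ax²) dx = (2j−1)!!/(4a)^j · √(π/(2a)), odd powers → 0; here √(π/(2a)) = 0.69629.
Normalization: ∫|φ|² dx = 0.62412.
⟨x⟩ = 0.0000 and ⟨x²⟩ = 0.060972.
(Δx)² = 0.060972 − (0.0000)² = 0.060972.

0.0610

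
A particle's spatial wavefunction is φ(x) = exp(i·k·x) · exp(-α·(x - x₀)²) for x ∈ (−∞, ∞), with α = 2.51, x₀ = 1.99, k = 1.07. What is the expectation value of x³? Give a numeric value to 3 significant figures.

⟨x³⟩ = ∫ x³·|φ|² dx / ∫|φ|² dx (integrals over the domain).
Gaussian moments (u = x − x₀): ∫u^(2j)·e^(−2αu²) du = (2j−1)!!/(4α)^j · √(π/(2α)), odd powers integrate to 0; here √(π/(2α)) = 0.79108.
State is unnormalized: ∫|φ|² dx = 0.79108, and ∫φ*·x³·φ dx = 6.7046, so ⟨x³⟩ = 6.7046 / 0.79108.
⟨x³⟩ = 8.4752.

8.48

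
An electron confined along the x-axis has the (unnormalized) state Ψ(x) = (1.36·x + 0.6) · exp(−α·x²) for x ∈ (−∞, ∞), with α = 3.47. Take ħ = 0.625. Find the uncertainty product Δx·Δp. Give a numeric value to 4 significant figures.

Δx = √(⟨x²⟩−⟨x⟩²), Δp = √(⟨p²⟩−⟨p⟩²).
Expand each integrand as polynomial × e^(−2αx²) and use ∫x^(2j)·e^(−2αx²) dx = (2j−1)!!/(4α)^j · √(π/(2α)), odd powers → 0; here √(π/(2α)) = 0.67281. Differentiate with the product rule, d/dx e^(−αx²) = −2αx·e^(−αx²).
Normalization: ∫|Ψ|² dx = 0.33187.
⟨x⟩ = 0.23837, ⟨x²⟩ = 0.11097 ⇒ Δx = 0.23271.
⟨p⟩ = 0.0000, ⟨p²⟩ = 2.0878 ⇒ Δp = 1.4449.
Δx·Δp = 0.33624.

0.3362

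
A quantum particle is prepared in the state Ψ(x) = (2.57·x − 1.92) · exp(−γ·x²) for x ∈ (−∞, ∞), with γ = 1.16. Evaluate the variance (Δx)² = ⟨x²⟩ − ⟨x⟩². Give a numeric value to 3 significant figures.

0.162

Compute ⟨x⟩ and ⟨x²⟩ separately, then (Δx)² = ⟨x²⟩ − ⟨x⟩².
Expand each integrand as polynomial × e^(−2γx²) and use ∫x^(2j)·e^(−2γx²) dx = (2j−1)!!/(4γ)^j · √(π/(2γ)), odd powers → 0; here √(π/(2γ)) = 1.1637.
Normalization: ∫|Ψ|² dx = 5.9462.
⟨x⟩ = -0.41623 and ⟨x²⟩ = 0.33559.
(Δx)² = 0.33559 − (-0.41623)² = 0.16234.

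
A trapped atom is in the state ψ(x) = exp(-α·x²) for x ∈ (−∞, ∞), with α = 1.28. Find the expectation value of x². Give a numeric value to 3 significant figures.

0.195

⟨x²⟩ = ∫ x²·|ψ|² dx / ∫|ψ|² dx (integrals over the domain).
Gaussian moments: ∫x^(2j)·e^(−2αx²) dx = (2j−1)!!/(4α)^j · √(π/(2α)), odd powers integrate to 0; here √(π/(2α)) = 1.1078.
State is unnormalized: ∫|ψ|² dx = 1.1078, and ∫ψ*·x²·ψ dx = 0.21636, so ⟨x²⟩ = 0.21636 / 1.1078.
⟨x²⟩ = 0.19531.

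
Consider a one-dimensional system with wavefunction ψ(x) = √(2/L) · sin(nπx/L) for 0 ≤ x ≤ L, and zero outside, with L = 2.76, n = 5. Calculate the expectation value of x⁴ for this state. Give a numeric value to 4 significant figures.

⟨x⁴⟩ = ∫ x⁴·|ψ|² dx (integrals over the domain).
With sin²θ = (1 − cos2θ)/2 on 0 ≤ x ≤ L: ∫sin²(nπx/L) dx = L/2, ∫x·sin²(nπx/L) dx = L²/4, ∫x²·sin²(nπx/L) dx = L³·(1/6 − 1/(4n²π²)); higher powers xᵏ the same way, integrating xᵏ·cos(2nπx/L) by parts.
⟨x⁴⟩ = 11.372.

11.37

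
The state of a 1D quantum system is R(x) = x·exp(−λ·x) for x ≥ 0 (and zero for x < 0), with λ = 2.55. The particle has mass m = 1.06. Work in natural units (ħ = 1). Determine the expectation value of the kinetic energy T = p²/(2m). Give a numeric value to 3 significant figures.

T = −(ħ²/2m) d²/dx², so ⟨T⟩ = −(ħ²/2m) ∫ R*·R'' dx / ∫|R|² dx; with m = 1.06.
Differentiate x·exp(−λ·x) with the product rule; every integrand then reduces to terms xʲ·e^(−2λx) on [0, ∞), with ∫₀^∞ xʲ·e^(−2λx) dx = j!/(2λ)^(j+1).
State is unnormalized: ∫|R|² dx = 0.015077, and ∫R*·(−ħ²/2m · R'') dx = 0.046245, so ⟨T⟩ = 0.046245 / 0.015077.
⟨T⟩ = 3.0672.

3.07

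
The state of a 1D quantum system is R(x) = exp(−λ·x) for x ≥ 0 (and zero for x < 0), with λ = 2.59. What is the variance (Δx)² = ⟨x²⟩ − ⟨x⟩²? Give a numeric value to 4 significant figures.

0.03727

Compute ⟨x⟩ and ⟨x²⟩ separately, then (Δx)² = ⟨x²⟩ − ⟨x⟩².
Every integrand reduces to terms xʲ·e^(−2λx) on [0, ∞); use ∫₀^∞ xʲ·e^(−2λx) dx = j!/(2λ)^(j+1).
Normalization: ∫|R|² dx = 0.19305.
⟨x⟩ = 0.19305 and ⟨x²⟩ = 0.074537.
(Δx)² = 0.074537 − (0.19305)² = 0.037268.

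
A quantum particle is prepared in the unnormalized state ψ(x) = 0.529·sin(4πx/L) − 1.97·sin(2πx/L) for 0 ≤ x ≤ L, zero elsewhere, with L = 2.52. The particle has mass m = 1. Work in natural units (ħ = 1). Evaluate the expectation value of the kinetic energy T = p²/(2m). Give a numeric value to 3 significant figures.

T = −(ħ²/2m) d²/dx², so ⟨T⟩ = −(ħ²/2m) ∫ ψ*·ψ'' dx / ∫|ψ|² dx; with m = 1.
d²/dx² sin(jπx/L) = −(jπ/L)²·sin(jπx/L); on 0 ≤ x ≤ L, ∫sin²(jπx/L) dx = L/2 and ∫sin(jπx/L)·sin(lπx/L) dx = 0 for j ≠ l, so only diagonal terms survive in ∫|ψ|² and ∫ψ·ψ″; ∫ψ·ψ′ dx = [ψ²/2] between the walls = 0.
State is unnormalized: ∫|ψ|² dx = 5.2425, and ∫ψ*·(−ħ²/2m · ψ'') dx = 19.584, so ⟨T⟩ = 19.584 / 5.2425.
⟨T⟩ = 3.7355.

3.74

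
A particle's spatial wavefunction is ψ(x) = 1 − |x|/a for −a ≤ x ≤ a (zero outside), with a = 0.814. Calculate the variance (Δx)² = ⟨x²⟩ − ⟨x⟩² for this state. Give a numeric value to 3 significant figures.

0.0663

Compute ⟨x⟩ and ⟨x²⟩ separately, then (Δx)² = ⟨x²⟩ − ⟨x⟩².
ψ is even, so ∫ over [−a, a] = 2∫₀ᵃ with ψ = 1 − x/a there: ∫₀ᵃ (1 − x/a)² dx = a/3, ∫₀ᵃ x²(1 − x/a)² dx = a³/30, ∫₀ᵃ x⁴(1 − x/a)² dx = a⁵/105.
Normalization: ∫|ψ|² dx = 0.54267.
⟨x⟩ = 0.0000 and ⟨x²⟩ = 0.066260.
(Δx)² = 0.066260 − (0.0000)² = 0.066260.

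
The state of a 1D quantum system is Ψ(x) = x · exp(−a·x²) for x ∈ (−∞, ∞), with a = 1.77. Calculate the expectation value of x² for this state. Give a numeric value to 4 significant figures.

0.4237

⟨x²⟩ = ∫ x²·|Ψ|² dx / ∫|Ψ|² dx (integrals over the domain).
Expand each integrand as polynomial × e^(−2ax²) and use ∫x^(2j)·e^(−2ax²) dx = (2j−1)!!/(4a)^j · √(π/(2a)), odd powers → 0; here √(π/(2a)) = 0.94205.
State is unnormalized: ∫|Ψ|² dx = 0.13306, and ∫Ψ*·x²·Ψ dx = 0.056380, so ⟨x²⟩ = 0.056380 / 0.13306.
⟨x²⟩ = 0.42373.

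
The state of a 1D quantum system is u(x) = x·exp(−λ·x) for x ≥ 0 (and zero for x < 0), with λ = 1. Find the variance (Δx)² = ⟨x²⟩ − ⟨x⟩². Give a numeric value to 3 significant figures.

0.750

Compute ⟨x⟩ and ⟨x²⟩ separately, then (Δx)² = ⟨x²⟩ − ⟨x⟩².
Every integrand reduces to terms xʲ·e^(−2λx) on [0, ∞); use ∫₀^∞ xʲ·e^(−2λx) dx = j!/(2λ)^(j+1).
Normalization: ∫|u|² dx = 0.25000.
⟨x⟩ = 1.5000 and ⟨x²⟩ = 3.0000.
(Δx)² = 3.0000 − (1.5000)² = 0.75000.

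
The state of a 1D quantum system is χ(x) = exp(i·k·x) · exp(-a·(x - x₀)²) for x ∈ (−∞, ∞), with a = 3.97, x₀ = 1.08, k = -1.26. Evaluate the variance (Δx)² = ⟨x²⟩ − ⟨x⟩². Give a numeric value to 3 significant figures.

0.0630

Compute ⟨x⟩ and ⟨x²⟩ separately, then (Δx)² = ⟨x²⟩ − ⟨x⟩².
Gaussian moments (u = x − x₀): ∫u^(2j)·e^(−2au²) du = (2j−1)!!/(4a)^j · √(π/(2a)), odd powers integrate to 0; here √(π/(2a)) = 0.62902.
Normalization: ∫|χ|² dx = 0.62902.
⟨x⟩ = 1.0800 and ⟨x²⟩ = 1.2294.
(Δx)² = 1.2294 − (1.0800)² = 0.062972.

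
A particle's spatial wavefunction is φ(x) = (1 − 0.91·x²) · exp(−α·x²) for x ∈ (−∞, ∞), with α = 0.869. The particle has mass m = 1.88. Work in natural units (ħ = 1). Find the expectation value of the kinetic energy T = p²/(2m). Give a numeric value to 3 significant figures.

T = −(ħ²/2m) d²/dx², so ⟨T⟩ = −(ħ²/2m) ∫ φ*·φ'' dx / ∫|φ|² dx; with m = 1.88.
Expand each integrand as polynomial × e^(−2αx²) and use ∫x^(2j)·e^(−2αx²) dx = (2j−1)!!/(4α)^j · √(π/(2α)), odd powers → 0; here √(π/(2α)) = 1.3445. Differentiate with the product rule, d/dx e^(−αx²) = −2αx·e^(−αx²).
State is unnormalized: ∫|φ|² dx = 0.91695, and ∫φ*·(−ħ²/2m · φ'') dx = 0.62250, so ⟨T⟩ = 0.62250 / 0.91695.
⟨T⟩ = 0.67888.

0.679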